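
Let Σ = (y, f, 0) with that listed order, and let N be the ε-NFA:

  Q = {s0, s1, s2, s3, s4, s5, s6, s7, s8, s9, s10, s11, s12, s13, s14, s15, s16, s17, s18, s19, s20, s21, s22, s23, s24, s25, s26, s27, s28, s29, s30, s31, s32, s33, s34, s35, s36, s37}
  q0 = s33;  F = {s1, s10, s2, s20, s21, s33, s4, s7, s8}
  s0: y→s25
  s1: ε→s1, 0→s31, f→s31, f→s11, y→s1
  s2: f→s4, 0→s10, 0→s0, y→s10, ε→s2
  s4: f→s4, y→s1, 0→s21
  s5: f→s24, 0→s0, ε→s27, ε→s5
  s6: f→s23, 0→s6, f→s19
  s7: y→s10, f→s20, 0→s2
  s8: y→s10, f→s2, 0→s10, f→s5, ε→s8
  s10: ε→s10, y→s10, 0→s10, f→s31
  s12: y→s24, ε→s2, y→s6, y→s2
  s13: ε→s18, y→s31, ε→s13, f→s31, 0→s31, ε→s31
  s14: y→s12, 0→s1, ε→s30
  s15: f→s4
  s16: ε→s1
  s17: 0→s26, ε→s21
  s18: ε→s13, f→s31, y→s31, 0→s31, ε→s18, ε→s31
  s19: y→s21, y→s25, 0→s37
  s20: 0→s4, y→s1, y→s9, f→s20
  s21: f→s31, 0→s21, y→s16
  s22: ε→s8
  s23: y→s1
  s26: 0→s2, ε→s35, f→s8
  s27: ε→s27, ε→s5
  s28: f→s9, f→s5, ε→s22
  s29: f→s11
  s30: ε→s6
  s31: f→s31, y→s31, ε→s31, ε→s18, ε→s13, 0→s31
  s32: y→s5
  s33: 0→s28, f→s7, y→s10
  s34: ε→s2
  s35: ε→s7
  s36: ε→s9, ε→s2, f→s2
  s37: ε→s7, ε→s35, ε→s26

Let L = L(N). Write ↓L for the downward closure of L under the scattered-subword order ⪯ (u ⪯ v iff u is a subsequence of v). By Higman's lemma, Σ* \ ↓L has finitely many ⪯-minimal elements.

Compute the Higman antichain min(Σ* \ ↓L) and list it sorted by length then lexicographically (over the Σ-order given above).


A = [yf, 00f, ffy0].

|Q|=38, |F|=9, |δ|=96 (32 ε).
min D↑ (10 st, q0=0, F={4}): 0:y→1,f→2,0→3 1:y→1,f→4,0→1 2:y→1,f→5,0→6 3:y→1,f→6,0→1 4:y→4,f→4,0→4 5:y→7,f→5,0→8 6:y→1,f→8,0→1 7:y→7,f→4,0→4 8:y→7,f→8,0→9 9:y→7,f→4,0→9 [Hopcroft].
'yf': |S_i|=[22, 9, 4] end={s11,s13,s18,s31} — reject; 2/2 del acc.
'00f': run [22, 19, 10, 4] end={s11,s13,s18,s31} — reject; 3/3 deletions ∈↓L.
'ffy0': N↓-sim [22, 18, 11, 7, 3] end={s13,s18,s31} ∉↓L; 4/4 deletions ∈↓L.
3 words, ⪯-incomp.


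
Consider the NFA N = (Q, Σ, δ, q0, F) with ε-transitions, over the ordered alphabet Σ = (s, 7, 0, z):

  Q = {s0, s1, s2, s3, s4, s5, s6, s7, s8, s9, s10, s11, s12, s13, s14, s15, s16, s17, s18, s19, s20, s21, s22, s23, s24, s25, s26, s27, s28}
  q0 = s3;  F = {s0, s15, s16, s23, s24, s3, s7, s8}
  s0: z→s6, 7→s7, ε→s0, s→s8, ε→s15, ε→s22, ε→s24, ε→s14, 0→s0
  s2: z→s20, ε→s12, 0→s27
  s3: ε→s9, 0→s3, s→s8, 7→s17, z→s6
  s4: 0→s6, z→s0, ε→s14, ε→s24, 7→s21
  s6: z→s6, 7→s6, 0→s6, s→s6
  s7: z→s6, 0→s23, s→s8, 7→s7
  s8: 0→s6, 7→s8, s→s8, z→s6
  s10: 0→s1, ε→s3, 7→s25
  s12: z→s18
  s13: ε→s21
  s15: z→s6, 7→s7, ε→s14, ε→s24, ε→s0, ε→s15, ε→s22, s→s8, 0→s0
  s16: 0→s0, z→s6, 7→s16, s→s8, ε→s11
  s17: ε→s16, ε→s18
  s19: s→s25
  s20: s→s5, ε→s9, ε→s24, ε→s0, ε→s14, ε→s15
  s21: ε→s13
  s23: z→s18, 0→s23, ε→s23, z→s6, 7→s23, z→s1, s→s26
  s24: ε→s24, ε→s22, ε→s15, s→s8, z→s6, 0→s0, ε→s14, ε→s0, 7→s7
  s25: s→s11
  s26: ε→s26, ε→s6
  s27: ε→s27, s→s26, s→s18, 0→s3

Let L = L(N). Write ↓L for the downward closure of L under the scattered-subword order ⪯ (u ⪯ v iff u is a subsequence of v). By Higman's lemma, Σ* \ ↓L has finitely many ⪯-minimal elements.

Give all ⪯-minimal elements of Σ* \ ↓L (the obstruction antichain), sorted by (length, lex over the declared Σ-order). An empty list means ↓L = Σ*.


|Q|=29, |F|=8, |δ|=86 (34 ε).
min D↑ (7 st, q0=0, F={3}): 0:s→1,7→2,0→0,z→3 1:s→1,7→1,0→3,z→3 2:s→1,7→2,0→4,z→3 3:s→3,7→3,0→3,z→3 4:s→1,7→5,0→4,z→3 5:s→1,7→5,0→6,z→3 6:s→3,7→6,0→6,z→3 [Hopcroft].
'z': |S_i|=[17, 3] end={s1,s18,s6} ∉↓L; 1/1 single-dels accept.
's0': |S_i|=[17, 3, 1] end={s6} ∉↓L; 2/2 deletions ∈↓L.
'7070s': |S_i|=[17, 15, 12, 7, 5, 2] end={s26,s6} — reject; 5/5 deletions ∈↓L.
3 obstructions.

min(Σ*\↓L) = [z, s0, 7070s].


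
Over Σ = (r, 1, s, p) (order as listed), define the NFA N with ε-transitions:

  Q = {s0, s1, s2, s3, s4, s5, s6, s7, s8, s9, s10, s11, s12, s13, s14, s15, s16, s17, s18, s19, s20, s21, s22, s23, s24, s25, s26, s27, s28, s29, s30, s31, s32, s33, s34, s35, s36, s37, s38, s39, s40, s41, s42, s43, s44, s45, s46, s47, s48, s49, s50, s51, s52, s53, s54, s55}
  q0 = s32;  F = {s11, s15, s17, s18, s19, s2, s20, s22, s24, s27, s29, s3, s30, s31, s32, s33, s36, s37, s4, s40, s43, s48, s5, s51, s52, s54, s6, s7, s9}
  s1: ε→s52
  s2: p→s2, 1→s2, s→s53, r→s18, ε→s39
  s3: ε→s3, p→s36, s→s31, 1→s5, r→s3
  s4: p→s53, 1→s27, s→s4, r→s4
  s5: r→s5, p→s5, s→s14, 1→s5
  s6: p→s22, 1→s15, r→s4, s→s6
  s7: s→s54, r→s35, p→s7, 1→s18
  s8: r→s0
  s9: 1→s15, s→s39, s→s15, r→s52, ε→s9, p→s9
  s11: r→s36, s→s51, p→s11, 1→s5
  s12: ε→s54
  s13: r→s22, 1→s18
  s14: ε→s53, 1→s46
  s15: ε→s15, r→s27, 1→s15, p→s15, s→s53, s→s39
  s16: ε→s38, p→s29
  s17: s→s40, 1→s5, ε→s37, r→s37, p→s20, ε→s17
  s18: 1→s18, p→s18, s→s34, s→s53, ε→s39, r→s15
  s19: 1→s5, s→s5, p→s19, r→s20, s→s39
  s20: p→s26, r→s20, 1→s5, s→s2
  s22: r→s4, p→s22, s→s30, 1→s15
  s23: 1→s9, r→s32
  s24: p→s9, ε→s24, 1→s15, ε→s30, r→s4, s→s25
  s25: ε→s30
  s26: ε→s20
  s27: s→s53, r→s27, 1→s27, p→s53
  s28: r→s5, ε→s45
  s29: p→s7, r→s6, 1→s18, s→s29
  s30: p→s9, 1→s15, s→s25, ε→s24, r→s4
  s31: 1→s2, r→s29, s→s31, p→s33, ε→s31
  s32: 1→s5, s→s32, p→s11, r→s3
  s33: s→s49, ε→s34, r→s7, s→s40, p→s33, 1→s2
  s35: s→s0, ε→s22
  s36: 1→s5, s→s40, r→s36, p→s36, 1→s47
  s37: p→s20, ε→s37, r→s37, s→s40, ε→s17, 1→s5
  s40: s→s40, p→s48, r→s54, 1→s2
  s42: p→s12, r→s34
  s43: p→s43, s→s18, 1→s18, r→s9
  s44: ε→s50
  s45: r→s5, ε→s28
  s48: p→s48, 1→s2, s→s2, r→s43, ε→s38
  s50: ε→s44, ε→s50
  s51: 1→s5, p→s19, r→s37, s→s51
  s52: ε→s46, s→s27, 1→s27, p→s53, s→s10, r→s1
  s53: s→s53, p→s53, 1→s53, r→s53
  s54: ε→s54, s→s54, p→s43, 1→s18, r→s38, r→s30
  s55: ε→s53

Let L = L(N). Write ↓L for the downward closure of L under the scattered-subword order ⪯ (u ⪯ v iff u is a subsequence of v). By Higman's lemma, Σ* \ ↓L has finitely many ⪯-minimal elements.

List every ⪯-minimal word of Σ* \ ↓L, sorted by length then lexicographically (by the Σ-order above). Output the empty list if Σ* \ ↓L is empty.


Antichain: [1s, pspss, rsrrrp].

|Q|=56, |F|=29, |δ|=170 (30 ε).
min D↑ (28 st, q0=0, F={6}): 0:r→1,1→2,s→0,p→3 1:r→1,1→2,s→4,p→5 2:r→2,1→2,s→6,p→2 3:r→5,1→2,s→7,p→3 4:r→8,1→9,s→4,p→10 5:r→5,1→2,s→11,p→5 6:r→6,1→6,s→6,p→6 7:r→12,1→2,s→7,p→13 8:r→14,1→15,s→8,p→16 9:r→15,1→9,s→6,p→9 10:r→16,1→9,s→11,p→10 11:r→17,1→9,s→11,p→18 12:r→12,1→2,s→11,p→19 13:r→19,1→2,s→2,p→13 14:r→20,1→21,s→14,p→22 15:r→21,1→15,s→6,p→15 16:r→22,1→15,s→17,p→16 17:r→23,1→15,s→17,p→24 18:r→24,1→9,s→9,p→18 19:r→19,1→2,s→9,p→19 20:r→20,1→25,s→20,p→6 21:r→25,1→21,s→6,p→21 22:r→20,1→21,s→23,p→22 23:r→20,1→21,s→23,p→26 24:r→26,1→15,s→15,p→24 25:r→25,1→25,s→6,p→6 26:r→27,1→21,s→21,p→26 27:r→27,1→25,s→25,p→6 [Hopcroft].
'1s': |S_i|=[43, 11, 5] end={s14,s34,s39,s46,s53} rej; 2/2 single-dels accept.
'pspss': run [43, 38, 31, 20, 11, 5] end={s14,s34,s39,s46,s53} rej; 5/5 del acc.
'rsrrrp': |S_i|=[43, 39, 31, 24, 18, 7, 1] end={s53} ∉↓L; 6/6 del acc.
3 obstructions.


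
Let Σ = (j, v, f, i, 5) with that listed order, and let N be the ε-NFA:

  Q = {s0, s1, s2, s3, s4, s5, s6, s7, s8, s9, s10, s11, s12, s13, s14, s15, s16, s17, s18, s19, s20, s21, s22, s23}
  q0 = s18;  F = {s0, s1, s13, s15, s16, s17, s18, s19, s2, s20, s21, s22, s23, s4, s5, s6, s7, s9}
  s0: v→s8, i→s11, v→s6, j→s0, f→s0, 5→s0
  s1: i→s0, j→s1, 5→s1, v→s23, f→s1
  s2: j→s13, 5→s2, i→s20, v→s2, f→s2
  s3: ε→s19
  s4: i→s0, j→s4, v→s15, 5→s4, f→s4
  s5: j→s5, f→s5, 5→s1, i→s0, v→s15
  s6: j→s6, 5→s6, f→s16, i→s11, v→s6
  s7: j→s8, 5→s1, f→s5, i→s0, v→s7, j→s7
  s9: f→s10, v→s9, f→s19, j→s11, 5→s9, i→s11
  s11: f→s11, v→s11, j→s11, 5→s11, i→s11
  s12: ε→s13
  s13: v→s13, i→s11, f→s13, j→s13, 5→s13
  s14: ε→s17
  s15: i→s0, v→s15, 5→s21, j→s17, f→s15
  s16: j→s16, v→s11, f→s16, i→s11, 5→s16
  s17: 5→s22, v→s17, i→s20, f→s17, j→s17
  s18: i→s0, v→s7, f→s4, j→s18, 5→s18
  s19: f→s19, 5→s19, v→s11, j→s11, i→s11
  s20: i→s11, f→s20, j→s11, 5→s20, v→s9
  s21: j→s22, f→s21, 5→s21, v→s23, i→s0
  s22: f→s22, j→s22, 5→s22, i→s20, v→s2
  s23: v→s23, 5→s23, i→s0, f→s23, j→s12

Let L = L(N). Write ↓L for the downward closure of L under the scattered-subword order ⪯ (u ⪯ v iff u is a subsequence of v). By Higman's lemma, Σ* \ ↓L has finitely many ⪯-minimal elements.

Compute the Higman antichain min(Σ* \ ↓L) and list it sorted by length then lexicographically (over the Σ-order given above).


min(Σ*\↓L) = [ii, ivfv, v5vji, fvjij].

|Q|=24, |F|=18, |δ|=101 (3 ε).
min D↑ (19 st, q0=0, F={8}): 0:j→0,v→1,f→2,i→3,5→0 1:j→1,v→1,f→4,i→3,5→5 2:j→2,v→6,f→2,i→3,5→2 3:j→3,v→7,f→3,i→8,5→3 4:j→4,v→6,f→4,i→3,5→5 5:j→5,v→9,f→5,i→3,5→5 6:j→10,v→6,f→6,i→3,5→11 7:j→7,v→7,f→12,i→8,5→7 8:j→8,v→8,f→8,i→8,5→8 9:j→13,v→9,f→9,i→3,5→9 10:j→10,v→10,f→10,i→14,5→15 11:j→15,v→9,f→11,i→3,5→11 12:j→12,v→8,f→12,i→8,5→12 13:j→13,v→13,f→13,i→8,5→13 14:j→8,v→16,f→14,i→8,5→14 15:j→15,v→17,f→15,i→14,5→15 16:j→8,v→16,f→18,i→8,5→16 17:j→13,v→17,f→17,i→14,5→17 18:j→8,v→8,f→18,i→8,5→18 [Hopcroft].
'ii': N↓-sim [22, 9, 1] end={s11} rej; 2/2 del acc.
'ivfv': run [22, 9, 7, 4, 1] end={s11} rej; 4/4 deletions ∈↓L.
'v5vji': |S_i|=[22, 20, 16, 13, 7, 1] end={s11} — reject; 5/5 del acc.
'fvjij': N↓-sim [22, 20, 17, 14, 5, 1] end={s11} — reject; 5/5 single-dels accept.
4 words, ⪯-incomp.


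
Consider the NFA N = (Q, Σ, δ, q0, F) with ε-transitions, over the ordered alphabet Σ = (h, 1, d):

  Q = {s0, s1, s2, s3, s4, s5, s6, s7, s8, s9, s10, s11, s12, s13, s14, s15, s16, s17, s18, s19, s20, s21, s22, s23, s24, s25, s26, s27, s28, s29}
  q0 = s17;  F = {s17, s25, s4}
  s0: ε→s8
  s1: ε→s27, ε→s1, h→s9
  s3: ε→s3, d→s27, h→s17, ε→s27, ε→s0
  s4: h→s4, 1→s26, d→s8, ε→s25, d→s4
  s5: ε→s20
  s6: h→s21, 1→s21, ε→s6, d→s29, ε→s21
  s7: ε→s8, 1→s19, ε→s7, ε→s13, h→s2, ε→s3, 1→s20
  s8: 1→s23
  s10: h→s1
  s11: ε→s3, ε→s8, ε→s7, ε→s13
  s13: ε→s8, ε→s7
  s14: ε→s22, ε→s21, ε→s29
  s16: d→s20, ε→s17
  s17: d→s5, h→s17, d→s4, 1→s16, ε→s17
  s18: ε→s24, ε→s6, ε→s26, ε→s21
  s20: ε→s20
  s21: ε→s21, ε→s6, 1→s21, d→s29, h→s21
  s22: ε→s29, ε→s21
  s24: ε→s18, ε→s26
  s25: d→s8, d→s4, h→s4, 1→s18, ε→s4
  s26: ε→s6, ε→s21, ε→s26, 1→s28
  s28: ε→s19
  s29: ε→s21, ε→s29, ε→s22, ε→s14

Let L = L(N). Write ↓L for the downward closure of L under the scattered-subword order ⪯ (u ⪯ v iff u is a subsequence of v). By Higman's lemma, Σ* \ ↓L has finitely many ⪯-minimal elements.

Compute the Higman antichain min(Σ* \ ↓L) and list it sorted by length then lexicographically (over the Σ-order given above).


min(Σ*\↓L) = [d1].

|Q|=30, |F|=3, |δ|=73 (45 ε).
min D↑ (3 st, q0=0, F={2}): 0:h→0,1→0,d→1 1:h→1,1→2,d→1 2:h→2,1→2,d→2 (ε-aug+det+¬).
'd1': run [18, 16, 11] end={s14,s18,s19,s21,s22,s23,s24,s26,s28,s29,s6} rej; 2/2 single-dels accept.
1 minimals (antichain).


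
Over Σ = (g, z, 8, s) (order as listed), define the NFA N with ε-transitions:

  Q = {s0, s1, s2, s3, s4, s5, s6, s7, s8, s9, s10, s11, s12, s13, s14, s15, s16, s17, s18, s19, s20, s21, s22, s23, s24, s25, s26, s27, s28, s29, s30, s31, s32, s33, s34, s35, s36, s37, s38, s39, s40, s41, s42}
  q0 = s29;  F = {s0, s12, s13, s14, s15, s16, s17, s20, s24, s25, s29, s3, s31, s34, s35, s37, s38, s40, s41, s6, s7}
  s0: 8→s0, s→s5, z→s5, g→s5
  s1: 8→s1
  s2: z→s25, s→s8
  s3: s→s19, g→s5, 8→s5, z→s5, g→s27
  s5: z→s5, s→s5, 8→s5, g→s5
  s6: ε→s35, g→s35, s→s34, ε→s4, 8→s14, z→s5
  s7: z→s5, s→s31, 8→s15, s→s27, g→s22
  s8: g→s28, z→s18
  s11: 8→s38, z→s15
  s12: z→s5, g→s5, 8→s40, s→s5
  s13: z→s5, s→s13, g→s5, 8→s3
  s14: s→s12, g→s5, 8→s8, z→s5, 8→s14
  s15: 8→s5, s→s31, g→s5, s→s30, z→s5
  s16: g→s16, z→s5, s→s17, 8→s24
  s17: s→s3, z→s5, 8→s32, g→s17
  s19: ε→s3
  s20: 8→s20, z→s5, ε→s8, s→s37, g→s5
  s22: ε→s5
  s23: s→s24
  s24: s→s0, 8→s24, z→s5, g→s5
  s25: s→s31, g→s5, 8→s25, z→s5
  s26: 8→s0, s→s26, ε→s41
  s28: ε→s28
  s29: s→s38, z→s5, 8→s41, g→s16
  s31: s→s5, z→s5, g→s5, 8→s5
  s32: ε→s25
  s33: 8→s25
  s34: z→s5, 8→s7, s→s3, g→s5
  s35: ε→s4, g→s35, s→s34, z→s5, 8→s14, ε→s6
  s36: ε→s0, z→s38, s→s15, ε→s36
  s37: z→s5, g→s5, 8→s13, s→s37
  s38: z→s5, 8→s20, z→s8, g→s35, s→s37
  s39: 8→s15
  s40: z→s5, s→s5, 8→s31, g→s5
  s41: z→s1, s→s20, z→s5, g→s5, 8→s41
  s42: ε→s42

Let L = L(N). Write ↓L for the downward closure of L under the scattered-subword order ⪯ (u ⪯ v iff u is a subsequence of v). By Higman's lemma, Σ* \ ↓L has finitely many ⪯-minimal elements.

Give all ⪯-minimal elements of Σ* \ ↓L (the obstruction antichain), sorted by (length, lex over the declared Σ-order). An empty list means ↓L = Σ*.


min(Σ*\↓L) = [z, 8g, ssg, g8ss, gss8, ss888].

|Q|=43, |F|=21, |δ|=121 (13 ε).
min D↑ (21 st, q0=0, F={2}): 0:g→1,z→2,8→3,s→4 1:g→1,z→2,8→5,s→6 2:g→2,z→2,8→2,s→2 3:g→2,z→2,8→3,s→7 4:g→8,z→2,8→7,s→9 5:g→2,z→2,8→5,s→10 6:g→6,z→2,8→11,s→12 7:g→2,z→2,8→7,s→9 8:g→8,z→2,8→13,s→14 9:g→2,z→2,8→15,s→9 10:g→2,z→2,8→10,s→2 11:g→2,z→2,8→11,s→16 12:g→2,z→2,8→2,s→12 13:g→2,z→2,8→13,s→17 14:g→2,z→2,8→18,s→12 15:g→2,z→2,8→12,s→15 16:g→2,z→2,8→2,s→2 17:g→2,z→2,8→19,s→2 18:g→2,z→2,8→20,s→16 19:g→2,z→2,8→16,s→2 20:g→2,z→2,8→2,s→16 (ε-aug+det+¬).
'z': N↓-sim [32, 5] end={s1,s18,s28,s5,s8} — reject; 1/1 single-dels accept.
'8g': |S_i|=[32, 24, 4] end={s22,s27,s28,s5} — reject; 2/2 single-dels accept.
'ssg': N↓-sim [32, 27, 14, 3] end={s22,s27,s5} — reject; 3/3 deletions ∈↓L.
'g8ss': N↓-sim [32, 25, 17, 7, 1] end={s5} rej; 4/4 del acc.
'gss8': |S_i|=[32, 25, 16, 6, 1] end={s5} — reject; 4/4 deletions ∈↓L.
'ss888': N↓-sim [32, 27, 14, 11, 7, 1] end={s5} — reject; 5/5 single-dels accept.
6 obstructions.


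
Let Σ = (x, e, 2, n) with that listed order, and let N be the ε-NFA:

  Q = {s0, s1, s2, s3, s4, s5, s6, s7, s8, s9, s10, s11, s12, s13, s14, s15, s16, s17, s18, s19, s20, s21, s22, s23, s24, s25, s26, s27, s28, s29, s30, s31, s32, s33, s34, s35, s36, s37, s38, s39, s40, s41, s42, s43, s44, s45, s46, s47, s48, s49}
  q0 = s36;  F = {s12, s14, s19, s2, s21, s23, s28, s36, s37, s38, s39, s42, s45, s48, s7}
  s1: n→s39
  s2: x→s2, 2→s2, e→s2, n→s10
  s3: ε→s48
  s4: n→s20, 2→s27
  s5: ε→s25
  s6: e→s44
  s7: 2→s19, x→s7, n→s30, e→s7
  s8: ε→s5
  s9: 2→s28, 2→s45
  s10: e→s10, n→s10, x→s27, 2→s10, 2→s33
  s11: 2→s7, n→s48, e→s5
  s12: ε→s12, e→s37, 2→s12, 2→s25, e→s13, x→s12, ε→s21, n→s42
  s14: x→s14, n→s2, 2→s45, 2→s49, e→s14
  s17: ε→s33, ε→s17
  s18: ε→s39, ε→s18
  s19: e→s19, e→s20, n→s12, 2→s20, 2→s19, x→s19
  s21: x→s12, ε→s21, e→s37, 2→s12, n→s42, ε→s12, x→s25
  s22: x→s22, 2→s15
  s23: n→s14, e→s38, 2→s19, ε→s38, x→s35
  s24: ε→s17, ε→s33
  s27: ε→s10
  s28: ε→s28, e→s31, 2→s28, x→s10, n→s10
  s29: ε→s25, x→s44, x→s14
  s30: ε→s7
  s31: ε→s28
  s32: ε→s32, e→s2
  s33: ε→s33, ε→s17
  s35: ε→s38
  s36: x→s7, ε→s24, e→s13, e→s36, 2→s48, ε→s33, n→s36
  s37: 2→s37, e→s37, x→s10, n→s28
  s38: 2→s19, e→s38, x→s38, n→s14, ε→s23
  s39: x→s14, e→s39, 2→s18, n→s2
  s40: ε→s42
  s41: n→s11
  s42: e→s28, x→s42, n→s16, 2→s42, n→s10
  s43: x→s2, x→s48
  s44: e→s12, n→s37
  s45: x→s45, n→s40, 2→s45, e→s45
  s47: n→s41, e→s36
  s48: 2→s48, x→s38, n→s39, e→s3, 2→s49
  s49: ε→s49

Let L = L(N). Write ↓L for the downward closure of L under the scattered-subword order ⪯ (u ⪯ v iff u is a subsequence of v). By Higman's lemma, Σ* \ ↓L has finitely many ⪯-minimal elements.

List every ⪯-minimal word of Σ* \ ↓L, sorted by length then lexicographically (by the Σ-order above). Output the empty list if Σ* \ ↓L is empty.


|Q|=50, |F|=15, |δ|=123 (28 ε).
min D↑ (14 st, q0=0, F={12}): 0:x→1,e→0,2→2,n→0 1:x→1,e→1,2→3,n→1 2:x→4,e→2,2→2,n→5 3:x→3,e→3,2→3,n→6 4:x→4,e→4,2→3,n→7 5:x→7,e→5,2→5,n→8 6:x→6,e→9,2→6,n→10 7:x→7,e→7,2→11,n→8 8:x→8,e→8,2→8,n→12 9:x→12,e→9,2→9,n→13 10:x→10,e→13,2→10,n→12 11:x→11,e→11,2→11,n→10 12:x→12,e→12,2→12,n→12 13:x→12,e→13,2→13,n→12 (ε-aug+det+¬).
'2nnn': N↓-sim [31, 27, 20, 10, 5] end={s10,s16,s17,s27,s33} ∉↓L; 4/4 deletions ∈↓L.
'x2nex': N↓-sim [31, 25, 19, 14, 8, 4] end={s10,s17,s27,s33} — reject; 5/5 del acc.
2 minimals (antichain).

Antichain: [2nnn, x2nex].


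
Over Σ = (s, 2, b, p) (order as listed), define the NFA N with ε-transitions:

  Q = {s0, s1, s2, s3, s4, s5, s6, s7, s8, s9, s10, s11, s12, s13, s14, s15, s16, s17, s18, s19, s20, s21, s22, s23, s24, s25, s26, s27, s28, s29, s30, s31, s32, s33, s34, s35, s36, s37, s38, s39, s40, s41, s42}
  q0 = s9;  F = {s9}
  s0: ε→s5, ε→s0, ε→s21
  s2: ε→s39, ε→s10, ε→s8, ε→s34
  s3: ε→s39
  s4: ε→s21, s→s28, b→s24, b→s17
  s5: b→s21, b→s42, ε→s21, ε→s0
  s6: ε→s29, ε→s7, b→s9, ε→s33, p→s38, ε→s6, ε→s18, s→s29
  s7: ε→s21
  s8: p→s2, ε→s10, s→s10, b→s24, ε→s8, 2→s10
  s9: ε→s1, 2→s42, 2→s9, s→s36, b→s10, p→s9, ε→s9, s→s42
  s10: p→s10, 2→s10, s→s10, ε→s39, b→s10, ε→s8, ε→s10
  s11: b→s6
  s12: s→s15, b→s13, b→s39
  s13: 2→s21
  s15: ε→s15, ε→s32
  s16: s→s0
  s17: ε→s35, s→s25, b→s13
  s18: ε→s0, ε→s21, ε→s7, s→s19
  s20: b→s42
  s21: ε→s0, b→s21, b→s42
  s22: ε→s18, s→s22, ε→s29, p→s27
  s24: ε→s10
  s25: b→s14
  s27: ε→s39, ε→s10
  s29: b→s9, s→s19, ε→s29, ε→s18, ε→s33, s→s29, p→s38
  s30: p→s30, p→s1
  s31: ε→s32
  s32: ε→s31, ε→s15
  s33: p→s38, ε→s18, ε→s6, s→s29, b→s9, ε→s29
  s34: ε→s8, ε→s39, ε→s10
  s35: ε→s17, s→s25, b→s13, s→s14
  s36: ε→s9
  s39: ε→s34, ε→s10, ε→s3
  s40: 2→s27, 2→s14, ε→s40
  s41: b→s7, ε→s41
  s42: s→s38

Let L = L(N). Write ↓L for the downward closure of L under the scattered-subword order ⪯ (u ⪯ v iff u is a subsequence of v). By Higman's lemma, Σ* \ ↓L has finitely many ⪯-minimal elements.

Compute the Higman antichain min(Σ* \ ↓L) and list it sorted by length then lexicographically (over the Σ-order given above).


Antichain: [b].

|Q|=43, |F|=1, |δ|=108 (55 ε).
min D↑ (2 st, q0=0, F={1}): 0:s→0,2→0,b→1,p→0 1:s→1,2→1,b→1,p→1 (ε-aug+det+¬).
'b': |S_i|=[12, 7] end={s10,s2,s24,s3,s34,s39,s8} ∉↓L; 1/1 deletions ∈↓L.
1 obstructions.


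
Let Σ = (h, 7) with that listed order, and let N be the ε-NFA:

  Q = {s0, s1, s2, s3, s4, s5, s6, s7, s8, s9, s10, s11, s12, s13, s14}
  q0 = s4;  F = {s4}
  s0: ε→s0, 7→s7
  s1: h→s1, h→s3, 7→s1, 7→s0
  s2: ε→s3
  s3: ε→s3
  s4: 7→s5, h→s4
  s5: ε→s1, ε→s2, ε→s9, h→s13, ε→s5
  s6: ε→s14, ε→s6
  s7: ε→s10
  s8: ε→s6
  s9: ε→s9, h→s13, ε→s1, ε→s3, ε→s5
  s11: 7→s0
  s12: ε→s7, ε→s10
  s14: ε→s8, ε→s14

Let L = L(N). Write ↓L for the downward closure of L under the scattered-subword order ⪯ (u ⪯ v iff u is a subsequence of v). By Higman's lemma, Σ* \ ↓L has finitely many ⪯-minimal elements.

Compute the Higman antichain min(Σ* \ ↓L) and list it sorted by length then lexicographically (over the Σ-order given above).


Antichain: [7].

|Q|=15, |F|=1, |δ|=29 (19 ε).
min D↑ (2 st, q0=0, F={1}): 0:h→0,7→1 1:h→1,7→1 [Hopcroft].
'7': run [10, 9] end={s0,s1,s10,s13,s2,s3,s5,s7,s9} rej; 1/1 single-dels accept.
1 words, ⪯-incomp.


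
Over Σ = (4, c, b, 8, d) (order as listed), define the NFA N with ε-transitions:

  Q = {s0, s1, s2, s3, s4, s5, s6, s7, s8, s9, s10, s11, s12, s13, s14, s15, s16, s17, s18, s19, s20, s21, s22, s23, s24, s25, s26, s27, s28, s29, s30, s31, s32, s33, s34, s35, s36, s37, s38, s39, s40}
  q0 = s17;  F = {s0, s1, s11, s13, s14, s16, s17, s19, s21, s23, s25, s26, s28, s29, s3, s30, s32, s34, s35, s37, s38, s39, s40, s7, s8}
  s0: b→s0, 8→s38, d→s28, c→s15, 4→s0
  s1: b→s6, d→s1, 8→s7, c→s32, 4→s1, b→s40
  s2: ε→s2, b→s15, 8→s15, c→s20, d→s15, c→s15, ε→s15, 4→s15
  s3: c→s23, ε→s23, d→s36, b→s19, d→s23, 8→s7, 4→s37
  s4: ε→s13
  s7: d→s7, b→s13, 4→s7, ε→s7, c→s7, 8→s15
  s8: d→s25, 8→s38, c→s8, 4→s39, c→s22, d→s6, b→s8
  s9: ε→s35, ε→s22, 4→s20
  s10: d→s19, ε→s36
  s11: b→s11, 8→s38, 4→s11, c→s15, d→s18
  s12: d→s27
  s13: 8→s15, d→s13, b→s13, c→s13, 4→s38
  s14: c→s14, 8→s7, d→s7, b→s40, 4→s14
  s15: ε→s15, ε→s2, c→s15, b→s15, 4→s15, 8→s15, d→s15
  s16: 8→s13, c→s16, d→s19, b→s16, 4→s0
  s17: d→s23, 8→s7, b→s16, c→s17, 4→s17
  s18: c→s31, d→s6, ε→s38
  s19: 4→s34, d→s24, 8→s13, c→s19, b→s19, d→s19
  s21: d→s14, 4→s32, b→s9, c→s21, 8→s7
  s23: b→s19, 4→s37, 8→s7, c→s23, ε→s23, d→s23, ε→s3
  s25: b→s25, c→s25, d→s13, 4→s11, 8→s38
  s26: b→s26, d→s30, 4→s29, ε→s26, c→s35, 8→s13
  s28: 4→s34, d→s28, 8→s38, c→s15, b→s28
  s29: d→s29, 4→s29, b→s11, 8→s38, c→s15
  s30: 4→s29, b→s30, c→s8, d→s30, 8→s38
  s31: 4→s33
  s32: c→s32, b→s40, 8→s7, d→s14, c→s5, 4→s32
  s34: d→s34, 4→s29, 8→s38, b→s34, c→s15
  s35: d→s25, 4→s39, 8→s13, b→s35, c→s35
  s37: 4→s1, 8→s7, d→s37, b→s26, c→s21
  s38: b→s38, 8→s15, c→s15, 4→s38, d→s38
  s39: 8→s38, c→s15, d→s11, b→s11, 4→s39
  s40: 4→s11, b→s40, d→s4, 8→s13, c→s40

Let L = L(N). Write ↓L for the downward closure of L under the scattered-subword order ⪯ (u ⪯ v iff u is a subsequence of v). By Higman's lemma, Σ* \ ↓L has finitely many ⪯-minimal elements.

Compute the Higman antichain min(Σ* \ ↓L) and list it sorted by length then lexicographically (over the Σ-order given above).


min(Σ*\↓L) = [88, b4c, d44bd8, d4cdd8, d4bd8c].

|Q|=41, |F|=25, |δ|=162 (14 ε).
min D↑ (25 st, q0=0, F={7}): 0:4→0,c→0,b→1,8→2,d→3 1:4→4,c→1,b→1,8→5,d→6 2:4→2,c→2,b→5,8→7,d→2 3:4→8,c→3,b→6,8→2,d→3 4:4→4,c→7,b→4,8→9,d→10 5:4→9,c→5,b→5,8→7,d→5 6:4→11,c→6,b→6,8→5,d→6 7:4→7,c→7,b→7,8→7,d→7 8:4→12,c→13,b→14,8→2,d→8 9:4→9,c→7,b→9,8→7,d→9 10:4→11,c→7,b→10,8→9,d→10 11:4→15,c→7,b→11,8→9,d→11 12:4→12,c→16,b→17,8→2,d→12 13:4→16,c→13,b→18,8→2,d→19 14:4→15,c→18,b→14,8→5,d→20 15:4→15,c→7,b→21,8→9,d→15 16:4→16,c→16,b→17,8→2,d→19 17:4→21,c→17,b→17,8→5,d→5 18:4→22,c→18,b→18,8→5,d→23 19:4→19,c→19,b→17,8→2,d→2 20:4→15,c→24,b→20,8→9,d→20 21:4→21,c→7,b→21,8→9,d→9 22:4→22,c→7,b→21,8→9,d→21 23:4→21,c→23,b→23,8→9,d→5 24:4→22,c→24,b→24,8→9,d→23.
'88': run [38, 6, 3] end={s15,s2,s20} rej; 2/2 single-dels accept.
'b4c': |S_i|=[38, 27, 14, 5] end={s15,s2,s20,s31,s33} rej; 3/3 deletions ∈↓L.
'd44bd8': run [38, 35, 29, 19, 12, 10, 3] end={s15,s2,s20} — reject; 6/6 deletions ∈↓L.
'd4cdd8': |S_i|=[38, 35, 29, 23, 15, 11, 3] end={s15,s2,s20} rej; 6/6 del acc.
'd4bd8c': |S_i|=[38, 35, 29, 22, 18, 4, 3] end={s15,s2,s20} — reject; 6/6 del acc.
5 words, ⪯-incomp.


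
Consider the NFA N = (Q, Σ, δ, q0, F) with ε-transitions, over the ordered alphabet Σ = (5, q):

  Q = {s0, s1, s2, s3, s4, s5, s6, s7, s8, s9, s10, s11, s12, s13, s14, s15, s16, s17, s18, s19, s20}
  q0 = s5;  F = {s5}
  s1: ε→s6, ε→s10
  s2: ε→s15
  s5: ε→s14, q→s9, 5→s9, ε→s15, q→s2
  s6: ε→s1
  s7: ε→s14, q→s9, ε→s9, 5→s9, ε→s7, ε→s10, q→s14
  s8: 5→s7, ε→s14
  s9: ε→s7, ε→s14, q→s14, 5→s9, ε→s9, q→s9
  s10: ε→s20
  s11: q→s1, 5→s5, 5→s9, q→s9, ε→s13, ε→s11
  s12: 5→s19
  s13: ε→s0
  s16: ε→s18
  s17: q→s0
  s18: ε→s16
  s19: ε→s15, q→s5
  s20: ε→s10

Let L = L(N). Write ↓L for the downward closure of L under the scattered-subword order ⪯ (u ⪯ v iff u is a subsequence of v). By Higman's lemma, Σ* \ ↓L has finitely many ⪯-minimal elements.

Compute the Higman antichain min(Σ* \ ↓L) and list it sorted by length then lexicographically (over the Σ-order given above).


A = [5, q].

|Q|=21, |F|=1, |δ|=39 (22 ε).
min D↑ (2 st, q0=0, F={1}): 0:5→1,q→1 1:5→1,q→1 (ε-aug+det+¬).
'5': |S_i|=[8, 5] end={s10,s14,s20,s7,s9} rej; 1/1 del acc.
'q': |S_i|=[8, 7] end={s10,s14,s15,s2,s20,s7,s9} ∉↓L; 1/1 single-dels accept.
2 minimals (antichain).


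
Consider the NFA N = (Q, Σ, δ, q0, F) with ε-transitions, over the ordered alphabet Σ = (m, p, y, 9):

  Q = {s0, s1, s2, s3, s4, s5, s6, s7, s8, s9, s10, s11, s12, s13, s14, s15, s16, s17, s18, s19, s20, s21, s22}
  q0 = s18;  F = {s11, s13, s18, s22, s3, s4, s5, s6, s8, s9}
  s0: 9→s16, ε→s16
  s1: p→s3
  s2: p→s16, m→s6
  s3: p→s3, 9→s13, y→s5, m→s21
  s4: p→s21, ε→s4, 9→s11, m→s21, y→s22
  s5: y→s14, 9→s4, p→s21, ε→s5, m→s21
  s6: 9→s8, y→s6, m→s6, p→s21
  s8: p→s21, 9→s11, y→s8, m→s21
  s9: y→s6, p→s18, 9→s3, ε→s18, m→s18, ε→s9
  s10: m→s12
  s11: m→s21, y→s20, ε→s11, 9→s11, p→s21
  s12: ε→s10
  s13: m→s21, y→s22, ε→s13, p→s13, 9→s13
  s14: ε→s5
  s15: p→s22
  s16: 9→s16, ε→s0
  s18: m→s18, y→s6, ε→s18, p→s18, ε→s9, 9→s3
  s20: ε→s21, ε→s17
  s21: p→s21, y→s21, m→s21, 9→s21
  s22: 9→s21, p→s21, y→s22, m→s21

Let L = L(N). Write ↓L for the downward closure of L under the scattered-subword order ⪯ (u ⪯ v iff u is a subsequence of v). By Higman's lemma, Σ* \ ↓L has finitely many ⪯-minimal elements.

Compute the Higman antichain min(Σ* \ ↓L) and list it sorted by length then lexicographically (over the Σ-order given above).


|Q|=23, |F|=10, |δ|=65 (14 ε).
min D↑ (10 st, q0=0, F={3}): 0:m→0,p→0,y→1,9→2 1:m→1,p→3,y→1,9→4 2:m→3,p→2,y→5,9→6 3:m→3,p→3,y→3,9→3 4:m→3,p→3,y→4,9→7 5:m→3,p→3,y→5,9→8 6:m→3,p→6,y→9,9→6 7:m→3,p→3,y→3,9→7 8:m→3,p→3,y→9,9→7 9:m→3,p→3,y→9,9→3.
'yp': run [14, 10, 1] end={s21} — reject; 2/2 del acc.
'9m': |S_i|=[14, 11, 1] end={s21} — reject; 2/2 deletions ∈↓L.
'y99y': N↓-sim [14, 10, 7, 4, 3] end={s17,s20,s21} ∉↓L; 4/4 single-dels accept.
'99y9': run [14, 11, 7, 4, 1] end={s21} — reject; 4/4 single-dels accept.
4 minimals (antichain).

min(Σ*\↓L) = [yp, 9m, y99y, 99y9].


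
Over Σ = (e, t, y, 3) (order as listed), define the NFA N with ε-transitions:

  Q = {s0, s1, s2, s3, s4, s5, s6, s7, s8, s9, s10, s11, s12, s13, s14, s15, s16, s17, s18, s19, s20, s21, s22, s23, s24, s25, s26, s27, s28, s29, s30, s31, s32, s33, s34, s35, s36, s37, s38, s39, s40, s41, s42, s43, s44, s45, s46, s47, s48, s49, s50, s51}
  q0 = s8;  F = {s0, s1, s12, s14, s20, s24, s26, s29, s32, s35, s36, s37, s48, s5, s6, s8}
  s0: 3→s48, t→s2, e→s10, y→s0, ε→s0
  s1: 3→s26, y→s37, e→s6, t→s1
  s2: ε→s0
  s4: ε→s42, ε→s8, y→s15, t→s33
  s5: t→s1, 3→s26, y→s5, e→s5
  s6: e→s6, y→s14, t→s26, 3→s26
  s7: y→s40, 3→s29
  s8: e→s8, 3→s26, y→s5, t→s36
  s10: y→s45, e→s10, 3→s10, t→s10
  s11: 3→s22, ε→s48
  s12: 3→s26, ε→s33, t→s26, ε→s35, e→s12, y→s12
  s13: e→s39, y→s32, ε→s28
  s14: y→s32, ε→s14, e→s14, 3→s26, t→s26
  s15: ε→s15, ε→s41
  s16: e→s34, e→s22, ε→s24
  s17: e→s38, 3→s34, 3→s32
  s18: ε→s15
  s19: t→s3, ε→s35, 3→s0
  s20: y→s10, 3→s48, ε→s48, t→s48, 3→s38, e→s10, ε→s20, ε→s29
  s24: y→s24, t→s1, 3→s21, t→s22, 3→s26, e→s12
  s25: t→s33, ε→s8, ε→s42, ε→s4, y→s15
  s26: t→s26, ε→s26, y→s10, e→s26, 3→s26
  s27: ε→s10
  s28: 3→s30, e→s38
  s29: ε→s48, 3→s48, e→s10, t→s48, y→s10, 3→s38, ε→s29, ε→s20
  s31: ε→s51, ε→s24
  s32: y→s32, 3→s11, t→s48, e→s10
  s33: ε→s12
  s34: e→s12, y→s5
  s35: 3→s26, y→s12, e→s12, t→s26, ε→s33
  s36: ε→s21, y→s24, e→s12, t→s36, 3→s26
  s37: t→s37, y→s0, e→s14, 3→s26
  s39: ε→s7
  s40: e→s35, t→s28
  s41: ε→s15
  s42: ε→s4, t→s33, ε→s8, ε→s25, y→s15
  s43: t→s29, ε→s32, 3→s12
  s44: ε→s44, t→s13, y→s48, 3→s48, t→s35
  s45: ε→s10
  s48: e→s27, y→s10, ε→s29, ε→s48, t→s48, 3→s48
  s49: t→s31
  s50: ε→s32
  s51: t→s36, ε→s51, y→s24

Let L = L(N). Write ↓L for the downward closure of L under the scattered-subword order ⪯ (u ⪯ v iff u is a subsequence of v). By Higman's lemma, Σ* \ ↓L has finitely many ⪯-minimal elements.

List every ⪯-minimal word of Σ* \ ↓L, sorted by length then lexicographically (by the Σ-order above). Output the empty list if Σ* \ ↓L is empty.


|Q|=52, |F|=16, |δ|=147 (42 ε).
min D↑ (14 st, q0=0, F={7}): 0:e→0,t→1,y→2,3→3 1:e→4,t→1,y→5,3→3 2:e→2,t→6,y→2,3→3 3:e→3,t→3,y→7,3→3 4:e→4,t→3,y→4,3→3 5:e→4,t→6,y→5,3→3 6:e→8,t→6,y→9,3→3 7:e→7,t→7,y→7,3→7 8:e→8,t→3,y→10,3→3 9:e→10,t→9,y→11,3→3 10:e→10,t→3,y→12,3→3 11:e→7,t→11,y→11,3→13 12:e→7,t→13,y→12,3→13 13:e→7,t→13,y→7,3→13 [Hopcroft].
'3y': |S_i|=[25, 11, 2] end={s10,s45} ∉↓L; 2/2 single-dels accept.
'tety': run [25, 23, 16, 8, 2] end={s10,s45} ∉↓L; 4/4 deletions ∈↓L.
'ytyye': run [25, 23, 17, 15, 12, 3] end={s10,s27,s45} rej; 5/5 single-dels accept.
3 obstructions.

Antichain: [3y, tety, ytyye].


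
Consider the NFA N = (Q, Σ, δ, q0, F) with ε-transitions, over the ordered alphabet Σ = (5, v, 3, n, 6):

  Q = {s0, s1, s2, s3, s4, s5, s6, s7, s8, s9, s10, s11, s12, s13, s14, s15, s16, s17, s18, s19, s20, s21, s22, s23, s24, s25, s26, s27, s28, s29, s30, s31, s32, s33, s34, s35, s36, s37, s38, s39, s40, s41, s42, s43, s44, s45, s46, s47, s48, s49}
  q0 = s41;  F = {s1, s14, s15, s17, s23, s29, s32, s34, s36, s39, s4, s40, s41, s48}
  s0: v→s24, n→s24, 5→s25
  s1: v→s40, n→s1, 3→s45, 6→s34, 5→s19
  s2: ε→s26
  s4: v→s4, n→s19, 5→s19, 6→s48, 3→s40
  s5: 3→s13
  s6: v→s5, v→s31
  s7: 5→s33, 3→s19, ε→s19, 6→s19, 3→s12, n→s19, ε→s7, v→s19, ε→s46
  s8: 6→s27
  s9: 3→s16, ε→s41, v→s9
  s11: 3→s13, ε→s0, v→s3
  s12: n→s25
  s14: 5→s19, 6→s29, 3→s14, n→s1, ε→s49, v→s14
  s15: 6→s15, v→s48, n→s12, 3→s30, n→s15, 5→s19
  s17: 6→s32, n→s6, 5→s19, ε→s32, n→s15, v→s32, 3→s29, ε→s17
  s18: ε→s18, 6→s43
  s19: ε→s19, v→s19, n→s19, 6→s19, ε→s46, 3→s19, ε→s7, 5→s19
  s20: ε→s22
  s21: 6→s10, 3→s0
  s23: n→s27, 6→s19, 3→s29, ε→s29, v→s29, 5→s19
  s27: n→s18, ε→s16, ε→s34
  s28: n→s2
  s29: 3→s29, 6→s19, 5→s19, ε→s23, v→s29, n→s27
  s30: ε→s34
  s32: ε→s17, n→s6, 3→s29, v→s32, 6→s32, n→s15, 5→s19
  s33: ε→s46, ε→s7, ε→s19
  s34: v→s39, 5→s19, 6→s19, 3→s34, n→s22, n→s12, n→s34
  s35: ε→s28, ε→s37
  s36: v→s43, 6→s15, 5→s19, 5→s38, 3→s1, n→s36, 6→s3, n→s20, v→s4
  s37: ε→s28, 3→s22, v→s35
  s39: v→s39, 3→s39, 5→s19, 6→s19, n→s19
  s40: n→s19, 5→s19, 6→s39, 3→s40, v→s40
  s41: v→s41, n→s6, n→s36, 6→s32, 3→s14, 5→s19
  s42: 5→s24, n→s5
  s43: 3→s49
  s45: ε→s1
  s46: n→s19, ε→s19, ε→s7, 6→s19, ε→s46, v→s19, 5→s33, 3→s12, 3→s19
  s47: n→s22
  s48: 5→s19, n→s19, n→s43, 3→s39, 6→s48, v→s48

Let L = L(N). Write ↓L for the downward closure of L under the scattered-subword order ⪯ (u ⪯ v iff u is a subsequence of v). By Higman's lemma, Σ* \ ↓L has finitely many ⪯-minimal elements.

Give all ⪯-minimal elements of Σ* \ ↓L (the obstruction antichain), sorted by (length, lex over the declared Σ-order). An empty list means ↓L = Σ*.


Antichain: [5, 366, nvn, 636].

|Q|=50, |F|=14, |δ|=151 (30 ε).
min D↑ (13 st, q0=0, F={1}): 0:5→1,v→0,3→2,n→3,6→4 1:5→1,v→1,3→1,n→1,6→1 2:5→1,v→2,3→2,n→5,6→6 3:5→1,v→7,3→5,n→3,6→8 4:5→1,v→4,3→6,n→8,6→4 5:5→1,v→9,3→5,n→5,6→10 6:5→1,v→6,3→6,n→10,6→1 7:5→1,v→7,3→9,n→1,6→11 8:5→1,v→11,3→10,n→8,6→8 9:5→1,v→9,3→9,n→1,6→12 10:5→1,v→12,3→10,n→10,6→1 11:5→1,v→11,3→12,n→1,6→11 12:5→1,v→12,3→12,n→1,6→1 (ε-aug+det+¬).
'5': N↓-sim [35, 7] end={s12,s19,s25,s33,s38,s46,s7} — reject; 1/1 deletions ∈↓L.
'366': N↓-sim [35, 22, 16, 8] end={s12,s19,s25,s33,s43,s46,s49,s7} ∉↓L; 3/3 deletions ∈↓L.
'nvn': N↓-sim [35, 29, 15, 8] end={s12,s19,s25,s33,s43,s46,s49,s7} rej; 3/3 deletions ∈↓L.
'636': |S_i|=[35, 26, 18, 8] end={s12,s19,s25,s33,s43,s46,s49,s7} rej; 3/3 deletions ∈↓L.
4 minimals (antichain).


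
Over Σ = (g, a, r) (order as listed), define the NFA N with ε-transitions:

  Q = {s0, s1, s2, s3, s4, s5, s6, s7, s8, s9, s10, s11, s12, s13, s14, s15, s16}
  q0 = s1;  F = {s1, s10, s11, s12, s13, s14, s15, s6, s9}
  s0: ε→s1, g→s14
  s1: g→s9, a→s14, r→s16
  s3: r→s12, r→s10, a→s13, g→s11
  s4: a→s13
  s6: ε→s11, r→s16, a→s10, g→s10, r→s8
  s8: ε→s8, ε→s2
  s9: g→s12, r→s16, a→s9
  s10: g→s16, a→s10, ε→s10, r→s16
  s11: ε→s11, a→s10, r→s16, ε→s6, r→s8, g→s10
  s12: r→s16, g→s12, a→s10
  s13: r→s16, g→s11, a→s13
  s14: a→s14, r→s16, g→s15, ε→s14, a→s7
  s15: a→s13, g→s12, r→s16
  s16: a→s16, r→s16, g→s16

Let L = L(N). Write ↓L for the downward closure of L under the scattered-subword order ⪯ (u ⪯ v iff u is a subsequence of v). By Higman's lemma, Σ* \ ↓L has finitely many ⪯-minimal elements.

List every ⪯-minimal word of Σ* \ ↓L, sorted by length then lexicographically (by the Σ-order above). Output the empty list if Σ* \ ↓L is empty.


min(Σ*\↓L) = [r, ggag, agaggg].

|Q|=17, |F|=9, |δ|=47 (8 ε).
min D↑ (9 st, q0=0, F={3}): 0:g→1,a→2,r→3 1:g→4,a→1,r→3 2:g→5,a→2,r→3 3:g→3,a→3,r→3 4:g→4,a→6,r→3 5:g→4,a→7,r→3 6:g→3,a→6,r→3 7:g→8,a→7,r→3 8:g→6,a→6,r→3 [Hopcroft].
'r': run [13, 3] end={s16,s2,s8} — reject; 1/1 del acc.
'ggag': run [13, 10, 7, 2, 1] end={s16} — reject; 4/4 deletions ∈↓L.
'agaggg': N↓-sim [13, 12, 9, 7, 6, 2, 1] end={s16} ∉↓L; 6/6 single-dels accept.
3 obstructions.


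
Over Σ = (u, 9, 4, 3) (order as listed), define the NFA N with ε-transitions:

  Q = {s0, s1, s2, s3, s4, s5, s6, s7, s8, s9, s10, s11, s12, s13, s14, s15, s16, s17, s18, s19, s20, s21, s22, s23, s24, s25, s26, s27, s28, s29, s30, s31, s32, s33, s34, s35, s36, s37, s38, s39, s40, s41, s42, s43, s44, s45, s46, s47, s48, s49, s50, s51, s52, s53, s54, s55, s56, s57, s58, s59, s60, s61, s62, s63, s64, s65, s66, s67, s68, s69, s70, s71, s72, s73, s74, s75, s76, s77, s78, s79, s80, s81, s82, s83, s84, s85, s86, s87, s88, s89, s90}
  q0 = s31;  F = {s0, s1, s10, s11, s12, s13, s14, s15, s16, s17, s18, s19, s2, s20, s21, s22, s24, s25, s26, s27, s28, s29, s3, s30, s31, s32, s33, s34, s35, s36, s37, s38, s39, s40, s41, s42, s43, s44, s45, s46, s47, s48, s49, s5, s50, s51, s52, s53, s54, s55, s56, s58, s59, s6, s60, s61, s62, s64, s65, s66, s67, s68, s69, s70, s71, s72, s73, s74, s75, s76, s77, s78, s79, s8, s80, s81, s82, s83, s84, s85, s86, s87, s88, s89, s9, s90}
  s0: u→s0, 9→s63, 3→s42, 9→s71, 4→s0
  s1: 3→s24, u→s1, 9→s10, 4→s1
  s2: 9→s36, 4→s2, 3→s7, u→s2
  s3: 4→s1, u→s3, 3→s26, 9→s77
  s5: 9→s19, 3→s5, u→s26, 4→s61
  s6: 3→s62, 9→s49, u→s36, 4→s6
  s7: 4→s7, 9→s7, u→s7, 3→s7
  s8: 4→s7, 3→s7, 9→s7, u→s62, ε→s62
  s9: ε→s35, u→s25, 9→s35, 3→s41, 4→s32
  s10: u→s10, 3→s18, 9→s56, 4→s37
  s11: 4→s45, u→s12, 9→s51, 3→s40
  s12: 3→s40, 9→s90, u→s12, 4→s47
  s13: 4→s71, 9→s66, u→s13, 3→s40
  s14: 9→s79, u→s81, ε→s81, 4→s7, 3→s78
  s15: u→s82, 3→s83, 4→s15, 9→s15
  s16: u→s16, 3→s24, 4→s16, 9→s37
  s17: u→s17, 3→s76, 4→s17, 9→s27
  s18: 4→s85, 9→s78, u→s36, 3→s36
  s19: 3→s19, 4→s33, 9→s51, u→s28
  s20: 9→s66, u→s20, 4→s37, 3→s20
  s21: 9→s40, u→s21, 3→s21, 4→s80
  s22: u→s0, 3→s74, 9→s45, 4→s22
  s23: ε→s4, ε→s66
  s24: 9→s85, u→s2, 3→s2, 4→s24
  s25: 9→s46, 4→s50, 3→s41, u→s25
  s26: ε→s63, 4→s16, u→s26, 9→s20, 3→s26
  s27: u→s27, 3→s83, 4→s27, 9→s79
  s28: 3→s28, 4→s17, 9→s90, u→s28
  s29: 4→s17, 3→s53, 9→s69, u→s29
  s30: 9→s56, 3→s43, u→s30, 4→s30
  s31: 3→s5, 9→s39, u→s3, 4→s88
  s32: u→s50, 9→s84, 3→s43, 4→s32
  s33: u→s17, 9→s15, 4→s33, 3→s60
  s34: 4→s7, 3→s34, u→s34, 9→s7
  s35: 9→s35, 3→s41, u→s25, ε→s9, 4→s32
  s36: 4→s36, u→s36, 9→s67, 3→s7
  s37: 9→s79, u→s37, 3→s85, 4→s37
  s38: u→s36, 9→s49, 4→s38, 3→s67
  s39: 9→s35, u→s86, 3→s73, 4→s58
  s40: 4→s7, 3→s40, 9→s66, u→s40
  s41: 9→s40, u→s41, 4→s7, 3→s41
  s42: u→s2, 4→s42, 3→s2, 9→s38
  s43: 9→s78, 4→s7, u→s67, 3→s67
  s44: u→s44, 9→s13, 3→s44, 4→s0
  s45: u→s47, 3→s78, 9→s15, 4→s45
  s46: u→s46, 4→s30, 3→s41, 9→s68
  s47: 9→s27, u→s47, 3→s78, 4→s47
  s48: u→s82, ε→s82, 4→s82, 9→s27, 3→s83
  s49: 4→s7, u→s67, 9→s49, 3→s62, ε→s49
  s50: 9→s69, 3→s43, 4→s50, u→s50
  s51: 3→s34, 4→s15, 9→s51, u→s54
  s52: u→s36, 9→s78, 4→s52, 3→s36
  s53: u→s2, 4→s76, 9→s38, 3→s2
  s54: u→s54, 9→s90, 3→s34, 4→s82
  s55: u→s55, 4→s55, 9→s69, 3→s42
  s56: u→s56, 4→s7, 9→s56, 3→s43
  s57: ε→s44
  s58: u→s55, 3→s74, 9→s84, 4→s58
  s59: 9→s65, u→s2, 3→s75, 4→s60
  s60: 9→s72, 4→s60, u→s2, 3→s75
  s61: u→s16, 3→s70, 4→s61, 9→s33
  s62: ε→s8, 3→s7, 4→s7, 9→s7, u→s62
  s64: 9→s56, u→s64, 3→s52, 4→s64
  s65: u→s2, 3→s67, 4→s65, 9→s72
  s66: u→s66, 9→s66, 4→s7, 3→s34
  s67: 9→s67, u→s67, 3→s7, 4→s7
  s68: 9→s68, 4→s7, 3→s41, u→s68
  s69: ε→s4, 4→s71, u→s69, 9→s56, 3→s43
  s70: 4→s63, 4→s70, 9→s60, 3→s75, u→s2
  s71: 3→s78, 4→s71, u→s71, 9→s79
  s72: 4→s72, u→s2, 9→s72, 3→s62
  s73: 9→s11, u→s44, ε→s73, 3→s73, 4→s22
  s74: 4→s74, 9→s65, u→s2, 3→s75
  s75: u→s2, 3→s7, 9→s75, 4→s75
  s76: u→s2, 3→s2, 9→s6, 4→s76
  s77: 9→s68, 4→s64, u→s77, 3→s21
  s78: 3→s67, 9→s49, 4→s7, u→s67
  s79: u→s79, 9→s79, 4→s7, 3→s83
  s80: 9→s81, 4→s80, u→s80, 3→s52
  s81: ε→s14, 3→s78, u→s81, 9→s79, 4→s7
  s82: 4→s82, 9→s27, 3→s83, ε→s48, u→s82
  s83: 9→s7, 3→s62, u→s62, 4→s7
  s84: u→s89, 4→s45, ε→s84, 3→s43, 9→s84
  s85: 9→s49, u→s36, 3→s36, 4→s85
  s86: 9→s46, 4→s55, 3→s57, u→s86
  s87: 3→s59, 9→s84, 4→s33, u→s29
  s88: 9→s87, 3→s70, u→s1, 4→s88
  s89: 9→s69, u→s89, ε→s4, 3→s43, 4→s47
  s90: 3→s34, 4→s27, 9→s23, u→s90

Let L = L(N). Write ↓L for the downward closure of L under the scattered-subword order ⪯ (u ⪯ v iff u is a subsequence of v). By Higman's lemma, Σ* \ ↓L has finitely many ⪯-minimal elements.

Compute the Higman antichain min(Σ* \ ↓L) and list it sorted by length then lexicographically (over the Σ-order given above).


A = [u994, 9934, 43u3, 4333, 39939, 494939].

|Q|=91, |F|=86, |δ|=367 (17 ε).
min D↑ (83 st, q0=0, F={41}): 0:u→1,9→2,4→3,3→4 1:u→1,9→5,4→6,3→7 2:u→8,9→9,4→10,3→11 3:u→6,9→12,4→3,3→13 4:u→7,9→14,4→15,3→4 5:u→5,9→16,4→17,3→18 6:u→6,9→19,4→6,3→20 7:u→7,9→21,4→22,3→7 8:u→8,9→23,4→24,3→25 9:u→26,9→9,4→27,3→28 10:u→24,9→29,4→10,3→30 11:u→25,9→31,4→32,3→11 12:u→33,9→29,4→34,3→35 13:u→36,9→37,4→13,3→38 14:u→39,9→40,4→34,3→14 15:u→22,9→34,4→15,3→13 16:u→16,9→16,4→41,3→28 17:u→17,9→42,4→17,3→43 18:u→18,9→44,4→45,3→18 19:u→19,9→42,4→46,3→47 20:u→36,9→48,4→20,3→36 21:u→21,9→49,4→46,3→21 22:u→22,9→46,4→22,3→20 23:u→23,9→16,4→50,3→28 24:u→24,9→51,4→24,3→52 25:u→25,9→53,4→54,3→25 26:u→26,9→23,4→55,3→28 27:u→55,9→29,4→27,3→56 28:u→28,9→44,4→41,3→28 29:u→57,9→29,4→58,3→56 30:u→36,9→59,4→30,3→38 31:u→60,9→40,4→58,3→44 32:u→54,9→58,4→32,3→30 33:u→33,9→51,4→61,3→62 34:u→61,9→63,4→34,3→37 35:u→36,9→59,4→37,3→38 36:u→36,9→64,4→36,3→41 37:u→36,9→65,4→37,3→38 38:u→36,9→38,4→38,3→41 39:u→39,9→66,4→61,3→39 40:u→67,9→40,4→63,3→68 41:u→41,9→41,4→41,3→41 42:u→42,9→42,4→41,3→56 43:u→64,9→69,4→43,3→64 44:u→44,9→49,4→41,3→44 45:u→45,9→70,4→45,3→43 46:u→46,9→71,4→46,3→48 47:u→64,9→69,4→48,3→64 48:u→64,9→72,4→48,3→64 49:u→49,9→49,4→41,3→68 50:u→50,9→42,4→50,3→56 51:u→51,9→42,4→73,3→56 52:u→36,9→74,4→52,3→36 53:u→53,9→49,4→73,3→44 54:u→54,9→73,4→54,3→52 55:u→55,9→51,4→55,3→56 56:u→75,9→69,4→41,3→75 57:u→57,9→51,4→76,3→56 58:u→76,9→63,4→58,3→69 59:u→36,9→65,4→59,3→75 60:u→60,9→66,4→76,3→44 61:u→61,9→77,4→61,3→78 62:u→36,9→74,4→78,3→36 63:u→79,9→63,4→63,3→80 64:u→64,9→75,4→64,3→41 65:u→36,9→65,4→65,3→81 66:u→66,9→49,4→77,3→68 67:u→67,9→66,4→79,3→68 68:u→68,9→41,4→41,3→68 69:u→75,9→72,4→41,3→75 70:u→70,9→71,4→41,3→69 71:u→71,9→71,4→41,3→80 72:u→75,9→72,4→41,3→81 73:u→73,9→71,4→73,3→69 74:u→64,9→72,4→74,3→75 75:u→75,9→75,4→41,3→41 76:u→76,9→77,4→76,3→69 77:u→77,9→71,4→77,3→80 78:u→36,9→82,4→78,3→36 79:u→79,9→77,4→79,3→80 80:u→81,9→41,4→41,3→81 81:u→81,9→41,4→41,3→41 82:u→64,9→72,4→82,3→81 [Hopcroft].
'u994': run [91, 65, 40, 19, 1] end={s7} rej; 4/4 deletions ∈↓L.
'9934': run [91, 81, 50, 12, 1] end={s7} ∉↓L; 4/4 deletions ∈↓L.
'43u3': N↓-sim [91, 61, 27, 6, 1] end={s7} — reject; 4/4 del acc.
'4333': run [91, 61, 27, 7, 1] end={s7} rej; 4/4 single-dels accept.
'39939': run [91, 66, 45, 23, 5, 1] end={s7} — reject; 5/5 del acc.
'494939': |S_i|=[91, 61, 43, 28, 16, 4, 1] end={s7} ∉↓L; 6/6 deletions ∈↓L.
6 minimals (antichain).
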